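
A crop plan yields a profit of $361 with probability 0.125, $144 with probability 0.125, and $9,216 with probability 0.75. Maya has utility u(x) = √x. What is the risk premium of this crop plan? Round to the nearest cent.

$1,218.11

E[u] = 0.125·√361 + 0.125·√144 + 0.75·√9216 = 0.125·19 + 0.125·12 + 0.75·96 = 75.875
CE = (75.875)² = 5757.015625
Risk premium = EV − CE = 6975.125 − 5757.015625 = 1218.109375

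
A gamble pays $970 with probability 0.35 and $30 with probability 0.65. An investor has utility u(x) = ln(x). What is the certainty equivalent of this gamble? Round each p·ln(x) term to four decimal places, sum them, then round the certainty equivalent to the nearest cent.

E[u] = 0.35·ln(970) + 0.65·ln(30) = 2.4071 + 2.2108 = 4.6179
CE = e^4.6179 ≈ 101.28

$101.28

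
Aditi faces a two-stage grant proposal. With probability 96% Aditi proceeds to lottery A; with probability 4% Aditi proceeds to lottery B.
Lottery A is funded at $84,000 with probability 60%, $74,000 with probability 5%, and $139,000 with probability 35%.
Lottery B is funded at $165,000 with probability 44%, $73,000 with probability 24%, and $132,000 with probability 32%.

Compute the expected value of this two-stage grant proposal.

EV(A) = 0.6 × 84000 + 0.05 × 74000 + 0.35 × 139000 = 50400 + 3700 + 48650 = 102750
EV(B) = 0.44 × 165000 + 0.24 × 73000 + 0.32 × 132000 = 72600 + 17520 + 42240 = 132360
Overall = 0.96 × 102750 + 0.04 × 132360 = 98640 + 5294.4 = 103934.4

$103,934.40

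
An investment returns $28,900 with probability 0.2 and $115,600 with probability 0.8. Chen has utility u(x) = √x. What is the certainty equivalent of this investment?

E[u] = 0.2·√28900 + 0.8·√115600 = 0.2·170 + 0.8·340 = 306
CE = (306)² = 93636

$93,636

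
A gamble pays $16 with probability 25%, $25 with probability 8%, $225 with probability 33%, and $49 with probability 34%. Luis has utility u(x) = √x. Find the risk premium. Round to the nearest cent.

E[u] = 0.25·√16 + 0.08·√25 + 0.33·√225 + 0.34·√49 = 0.25·4 + 0.08·5 + 0.33·15 + 0.34·7 = 8.73
CE = (8.73)² = 76.2129
Risk premium = EV − CE = 96.91 − 76.2129 = 20.6971

$20.70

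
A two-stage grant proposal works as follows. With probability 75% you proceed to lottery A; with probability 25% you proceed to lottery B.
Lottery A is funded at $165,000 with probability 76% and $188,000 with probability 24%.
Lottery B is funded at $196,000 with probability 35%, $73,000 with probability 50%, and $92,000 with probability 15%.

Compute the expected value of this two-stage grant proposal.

EV(A) = 0.76 × 165000 + 0.24 × 188000 = 125400 + 45120 = 170520
EV(B) = 0.35 × 196000 + 0.5 × 73000 + 0.15 × 92000 = 68600 + 36500 + 13800 = 118900
Overall = 0.75 × 170520 + 0.25 × 118900 = 127890 + 29725 = 157615

$157,615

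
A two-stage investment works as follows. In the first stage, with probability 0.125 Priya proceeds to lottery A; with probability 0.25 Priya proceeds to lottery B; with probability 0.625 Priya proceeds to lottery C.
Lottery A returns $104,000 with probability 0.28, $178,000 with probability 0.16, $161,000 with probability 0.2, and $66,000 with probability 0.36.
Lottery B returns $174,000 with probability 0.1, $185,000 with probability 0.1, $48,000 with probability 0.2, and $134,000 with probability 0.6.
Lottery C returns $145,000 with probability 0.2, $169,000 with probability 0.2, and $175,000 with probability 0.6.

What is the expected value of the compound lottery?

EV(A) = 0.28 × 104000 + 0.16 × 178000 + 0.2 × 161000 + 0.36 × 66000 = 29120 + 28480 + 32200 + 23760 = 113560
EV(B) = 0.1 × 174000 + 0.1 × 185000 + 0.2 × 48000 + 0.6 × 134000 = 17400 + 18500 + 9600 + 80400 = 125900
EV(C) = 0.2 × 145000 + 0.2 × 169000 + 0.6 × 175000 = 29000 + 33800 + 105000 = 167800
Overall = 0.125 × 113560 + 0.25 × 125900 + 0.625 × 167800 = 14195 + 31475 + 104875 = 150545

$150,545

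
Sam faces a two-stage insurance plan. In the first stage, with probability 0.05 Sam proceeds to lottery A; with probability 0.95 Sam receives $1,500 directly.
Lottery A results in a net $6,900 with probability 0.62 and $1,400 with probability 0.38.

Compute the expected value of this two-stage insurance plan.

EV(A) = 0.62 × 6900 + 0.38 × 1400 = 4278 + 532 = 4810
Branch B: 1500 (certain)
Overall = 0.05 × 4810 + 0.95 × 1500 = 240.5 + 1425 = 1665.5

$1,665.50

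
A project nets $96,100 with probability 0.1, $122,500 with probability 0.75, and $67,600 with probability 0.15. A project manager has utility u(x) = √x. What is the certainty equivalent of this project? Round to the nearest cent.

$110,556.25

E[u] = 0.1·√96100 + 0.75·√122500 + 0.15·√67600 = 0.1·310 + 0.75·350 + 0.15·260 = 332.5
CE = (332.5)² = 110556.25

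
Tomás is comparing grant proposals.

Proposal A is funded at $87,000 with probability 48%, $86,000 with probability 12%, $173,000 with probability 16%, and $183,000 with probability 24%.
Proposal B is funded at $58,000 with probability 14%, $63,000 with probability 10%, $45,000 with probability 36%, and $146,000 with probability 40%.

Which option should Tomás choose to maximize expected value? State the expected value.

Proposal A = 0.48 × 87000 + 0.12 × 86000 + 0.16 × 173000 + 0.24 × 183000 = 41760 + 10320 + 27680 + 43920 = 123680
Proposal B = 0.14 × 58000 + 0.1 × 63000 + 0.36 × 45000 + 0.4 × 146000 = 8120 + 6300 + 16200 + 58400 = 89020

Proposal A ($123,680)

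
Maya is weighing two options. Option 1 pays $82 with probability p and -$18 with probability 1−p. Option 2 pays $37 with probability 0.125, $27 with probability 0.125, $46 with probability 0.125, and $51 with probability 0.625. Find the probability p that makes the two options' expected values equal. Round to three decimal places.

EV(Option 2) = 0.125 × 37 + 0.125 × 27 + 0.125 × 46 + 0.625 × 51 = 4.625 + 3.375 + 5.75 + 31.875 = 45.625
p·82 + (1−p)·(-18) = 45.625
100p − 18 = 45.625
p = (45.625 + 18) / 100

p = 0.636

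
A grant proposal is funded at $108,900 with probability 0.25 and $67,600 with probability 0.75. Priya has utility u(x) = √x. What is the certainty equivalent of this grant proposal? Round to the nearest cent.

$77,006.25

E[u] = 0.25·√108900 + 0.75·√67600 = 0.25·330 + 0.75·260 = 277.5
CE = (277.5)² = 77006.25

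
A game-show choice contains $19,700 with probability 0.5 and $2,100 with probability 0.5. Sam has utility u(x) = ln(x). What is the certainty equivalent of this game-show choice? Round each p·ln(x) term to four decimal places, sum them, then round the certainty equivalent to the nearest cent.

E[u] = 0.5·ln(19700) + 0.5·ln(2100) = 4.9442 + 3.8248 = 8.7690
CE = e^8.7690 ≈ 6431.74

$6,431.74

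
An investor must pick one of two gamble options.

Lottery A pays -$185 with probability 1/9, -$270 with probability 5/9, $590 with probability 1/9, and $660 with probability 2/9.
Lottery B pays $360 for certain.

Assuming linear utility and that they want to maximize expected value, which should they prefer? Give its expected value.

Lottery A = 1/9 × (-185) + 5/9 × (-270) + 1/9 × 590 + 2/9 × 660 = -20.5556 − 150 + 65.5556 + 146.6667 = 41.6667
Lottery B: 360 (certain)

Lottery B ($360)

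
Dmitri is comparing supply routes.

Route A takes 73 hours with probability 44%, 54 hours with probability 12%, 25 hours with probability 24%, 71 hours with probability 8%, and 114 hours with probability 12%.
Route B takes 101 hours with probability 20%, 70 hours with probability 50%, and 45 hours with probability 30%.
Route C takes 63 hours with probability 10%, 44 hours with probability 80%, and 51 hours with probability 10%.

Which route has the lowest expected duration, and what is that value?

Route C (46.6 hours)

Route A = 0.44 × 73 + 0.12 × 54 + 0.24 × 25 + 0.08 × 71 + 0.12 × 114 = 32.12 + 6.48 + 6 + 5.68 + 13.68 = 63.96
Route B = 0.2 × 101 + 0.5 × 70 + 0.3 × 45 = 20.2 + 35 + 13.5 = 68.7
Route C = 0.1 × 63 + 0.8 × 44 + 0.1 × 51 = 6.3 + 35.2 + 5.1 = 46.6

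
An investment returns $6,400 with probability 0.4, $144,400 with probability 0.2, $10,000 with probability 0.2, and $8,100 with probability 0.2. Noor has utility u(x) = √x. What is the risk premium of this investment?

E[u] = 0.4·√6400 + 0.2·√144400 + 0.2·√10000 + 0.2·√8100 = 0.4·80 + 0.2·380 + 0.2·100 + 0.2·90 = 146
CE = (146)² = 21316
Risk premium = EV − CE = 35060 − 21316 = 13744

$13,744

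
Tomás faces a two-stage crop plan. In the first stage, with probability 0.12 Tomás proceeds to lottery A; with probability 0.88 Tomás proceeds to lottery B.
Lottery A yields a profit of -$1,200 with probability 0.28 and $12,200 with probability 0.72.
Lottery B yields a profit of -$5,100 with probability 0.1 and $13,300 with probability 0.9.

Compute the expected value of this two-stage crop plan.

EV(A) = 0.28 × (-1200) + 0.72 × 12200 = -336 + 8784 = 8448
EV(B) = 0.1 × (-5100) + 0.9 × 13300 = -510 + 11970 = 11460
Overall = 0.12 × 8448 + 0.88 × 11460 = 1013.76 + 10084.8 = 11098.56

$11,098.56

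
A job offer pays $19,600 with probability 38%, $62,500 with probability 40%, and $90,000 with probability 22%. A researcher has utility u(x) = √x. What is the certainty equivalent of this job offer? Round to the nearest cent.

$48,048.64

E[u] = 0.38·√19600 + 0.4·√62500 + 0.22·√90000 = 0.38·140 + 0.4·250 + 0.22·300 = 219.2
CE = (219.2)² = 48048.64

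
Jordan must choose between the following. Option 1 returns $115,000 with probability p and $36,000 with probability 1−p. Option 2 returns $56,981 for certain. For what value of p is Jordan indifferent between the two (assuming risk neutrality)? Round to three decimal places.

p = 0.266

p·115000 + (1−p)·36000 = 56981
79000p + 36000 = 56981
p = (56981 − 36000) / 79000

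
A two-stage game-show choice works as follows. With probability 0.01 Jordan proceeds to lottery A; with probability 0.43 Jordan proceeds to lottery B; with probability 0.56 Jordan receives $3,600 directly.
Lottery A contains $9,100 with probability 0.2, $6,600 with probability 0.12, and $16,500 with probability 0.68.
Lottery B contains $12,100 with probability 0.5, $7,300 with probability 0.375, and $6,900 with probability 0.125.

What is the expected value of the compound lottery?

$6,303.82

EV(A) = 0.2 × 9100 + 0.12 × 6600 + 0.68 × 16500 = 1820 + 792 + 11220 = 13832
EV(B) = 0.5 × 12100 + 0.375 × 7300 + 0.125 × 6900 = 6050 + 2737.5 + 862.5 = 9650
Branch C: 3600 (certain)
Overall = 0.01 × 13832 + 0.43 × 9650 + 0.56 × 3600 = 138.32 + 4149.5 + 2016 = 6303.82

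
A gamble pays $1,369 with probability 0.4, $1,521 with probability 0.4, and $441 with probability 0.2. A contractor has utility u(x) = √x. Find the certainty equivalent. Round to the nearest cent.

$1,197.16

E[u] = 0.4·√1369 + 0.4·√1521 + 0.2·√441 = 0.4·37 + 0.4·39 + 0.2·21 = 34.6
CE = (34.6)² = 1197.16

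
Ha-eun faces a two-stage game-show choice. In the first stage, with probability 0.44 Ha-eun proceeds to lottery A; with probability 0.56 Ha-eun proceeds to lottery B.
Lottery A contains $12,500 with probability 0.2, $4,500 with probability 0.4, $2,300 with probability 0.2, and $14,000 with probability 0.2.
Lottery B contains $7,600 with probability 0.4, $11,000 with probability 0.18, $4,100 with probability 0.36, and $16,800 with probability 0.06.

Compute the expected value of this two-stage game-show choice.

$7,528.64

EV(A) = 0.2 × 12500 + 0.4 × 4500 + 0.2 × 2300 + 0.2 × 14000 = 2500 + 1800 + 460 + 2800 = 7560
EV(B) = 0.4 × 7600 + 0.18 × 11000 + 0.36 × 4100 + 0.06 × 16800 = 3040 + 1980 + 1476 + 1008 = 7504
Overall = 0.44 × 7560 + 0.56 × 7504 = 3326.4 + 4202.24 = 7528.64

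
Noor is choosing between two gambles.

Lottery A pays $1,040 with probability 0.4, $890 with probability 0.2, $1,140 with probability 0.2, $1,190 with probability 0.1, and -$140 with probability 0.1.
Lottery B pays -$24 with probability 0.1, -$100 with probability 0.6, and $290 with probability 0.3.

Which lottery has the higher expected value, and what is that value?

Lottery A ($927)

Lottery A = 0.4 × 1040 + 0.2 × 890 + 0.2 × 1140 + 0.1 × 1190 + 0.1 × (-140) = 416 + 178 + 228 + 119 − 14 = 927
Lottery B = 0.1 × (-24) + 0.6 × (-100) + 0.3 × 290 = -2.4 − 60 + 87 = 24.6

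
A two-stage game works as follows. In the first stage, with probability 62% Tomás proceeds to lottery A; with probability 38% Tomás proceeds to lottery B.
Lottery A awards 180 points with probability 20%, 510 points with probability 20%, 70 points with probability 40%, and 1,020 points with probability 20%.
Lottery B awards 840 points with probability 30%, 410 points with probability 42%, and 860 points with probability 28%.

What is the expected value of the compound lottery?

482.1 points

EV(A) = 0.2 × 180 + 0.2 × 510 + 0.4 × 70 + 0.2 × 1020 = 36 + 102 + 28 + 204 = 370
EV(B) = 0.3 × 840 + 0.42 × 410 + 0.28 × 860 = 252 + 172.2 + 240.8 = 665
Overall = 0.62 × 370 + 0.38 × 665 = 229.4 + 252.7 = 482.1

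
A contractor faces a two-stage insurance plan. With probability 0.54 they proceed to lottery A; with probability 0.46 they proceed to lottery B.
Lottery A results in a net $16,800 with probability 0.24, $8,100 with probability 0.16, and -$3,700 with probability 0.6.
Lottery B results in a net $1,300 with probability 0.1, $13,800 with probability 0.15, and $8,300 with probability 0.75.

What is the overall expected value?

EV(A) = 0.24 × 16800 + 0.16 × 8100 + 0.6 × (-3700) = 4032 + 1296 − 2220 = 3108
EV(B) = 0.1 × 1300 + 0.15 × 13800 + 0.75 × 8300 = 130 + 2070 + 6225 = 8425
Overall = 0.54 × 3108 + 0.46 × 8425 = 1678.32 + 3875.5 = 5553.82

$5,553.82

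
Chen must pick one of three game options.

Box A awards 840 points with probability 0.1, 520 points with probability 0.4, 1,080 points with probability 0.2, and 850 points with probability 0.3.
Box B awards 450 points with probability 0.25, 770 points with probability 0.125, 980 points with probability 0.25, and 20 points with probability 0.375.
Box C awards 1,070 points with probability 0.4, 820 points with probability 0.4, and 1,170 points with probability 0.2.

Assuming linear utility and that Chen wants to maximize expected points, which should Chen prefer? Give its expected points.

Box A = 0.1 × 840 + 0.4 × 520 + 0.2 × 1080 + 0.3 × 850 = 84 + 208 + 216 + 255 = 763
Box B = 0.25 × 450 + 0.125 × 770 + 0.25 × 980 + 0.375 × 20 = 112.5 + 96.25 + 245 + 7.5 = 461.25
Box C = 0.4 × 1070 + 0.4 × 820 + 0.2 × 1170 = 428 + 328 + 234 = 990

Box C (990 points)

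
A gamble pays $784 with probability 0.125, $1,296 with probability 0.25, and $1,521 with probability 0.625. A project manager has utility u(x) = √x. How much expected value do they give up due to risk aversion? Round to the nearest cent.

E[u] = 0.125·√784 + 0.25·√1296 + 0.625·√1521 = 0.125·28 + 0.25·36 + 0.625·39 = 36.875
CE = (36.875)² = 1359.765625
Risk premium = EV − CE = 1372.625 − 1359.765625 = 12.859375

$12.86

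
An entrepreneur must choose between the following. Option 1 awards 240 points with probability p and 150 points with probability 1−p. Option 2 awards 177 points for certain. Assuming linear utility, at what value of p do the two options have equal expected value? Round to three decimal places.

p·240 + (1−p)·150 = 177
90p + 150 = 177
p = (177 − 150) / 90

p = 0.300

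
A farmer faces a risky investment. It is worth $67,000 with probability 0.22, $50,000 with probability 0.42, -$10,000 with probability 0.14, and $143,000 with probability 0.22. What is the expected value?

EV = 0.22 × 67000 + 0.42 × 50000 + 0.14 × (-10000) + 0.22 × 143000 = 14740 + 21000 − 1400 + 31460 = 65800

$65,800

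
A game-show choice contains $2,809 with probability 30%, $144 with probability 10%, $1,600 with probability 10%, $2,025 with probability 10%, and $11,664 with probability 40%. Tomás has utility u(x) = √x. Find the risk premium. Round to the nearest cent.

$1,151.76

E[u] = 0.3·√2809 + 0.1·√144 + 0.1·√1600 + 0.1·√2025 + 0.4·√11664 = 0.3·53 + 0.1·12 + 0.1·40 + 0.1·45 + 0.4·108 = 68.8
CE = (68.8)² = 4733.44
Risk premium = EV − CE = 5885.2 − 4733.44 = 1151.76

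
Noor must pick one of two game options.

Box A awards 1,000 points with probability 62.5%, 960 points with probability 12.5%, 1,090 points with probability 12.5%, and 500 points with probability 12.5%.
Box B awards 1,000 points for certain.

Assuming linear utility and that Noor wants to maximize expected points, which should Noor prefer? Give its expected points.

Box A = 0.625 × 1000 + 0.125 × 960 + 0.125 × 1090 + 0.125 × 500 = 625 + 120 + 136.25 + 62.5 = 943.75
Box B: 1000 (certain)

Box B (1,000 points)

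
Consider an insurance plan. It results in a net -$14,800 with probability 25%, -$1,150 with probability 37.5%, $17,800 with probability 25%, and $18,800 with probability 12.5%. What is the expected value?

EV = 0.25 × (-14800) + 0.375 × (-1150) + 0.25 × 17800 + 0.125 × 18800 = -3700 − 431.25 + 4450 + 2350 = 2668.75

$2,668.75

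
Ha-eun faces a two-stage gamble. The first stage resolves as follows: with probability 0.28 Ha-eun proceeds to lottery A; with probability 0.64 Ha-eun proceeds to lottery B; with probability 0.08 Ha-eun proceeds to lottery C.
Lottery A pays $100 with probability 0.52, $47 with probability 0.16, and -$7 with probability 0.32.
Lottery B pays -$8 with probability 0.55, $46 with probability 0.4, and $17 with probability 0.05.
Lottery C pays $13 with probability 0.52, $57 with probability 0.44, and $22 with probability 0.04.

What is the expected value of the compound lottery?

EV(A) = 0.52 × 100 + 0.16 × 47 + 0.32 × (-7) = 52 + 7.52 − 2.24 = 57.28
EV(B) = 0.55 × (-8) + 0.4 × 46 + 0.05 × 17 = -4.4 + 18.4 + 0.85 = 14.85
EV(C) = 0.52 × 13 + 0.44 × 57 + 0.04 × 22 = 6.76 + 25.08 + 0.88 = 32.72
Overall = 0.28 × 57.28 + 0.64 × 14.85 + 0.08 × 32.72 = 16.0384 + 9.504 + 2.6176 = 28.16

$28.16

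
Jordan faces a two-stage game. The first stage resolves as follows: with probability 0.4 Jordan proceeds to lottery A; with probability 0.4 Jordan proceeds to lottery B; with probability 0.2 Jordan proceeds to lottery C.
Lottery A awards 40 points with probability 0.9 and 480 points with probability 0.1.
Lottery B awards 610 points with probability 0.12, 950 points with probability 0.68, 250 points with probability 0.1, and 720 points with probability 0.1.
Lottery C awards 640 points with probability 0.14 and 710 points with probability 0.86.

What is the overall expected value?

EV(A) = 0.9 × 40 + 0.1 × 480 = 36 + 48 = 84
EV(B) = 0.12 × 610 + 0.68 × 950 + 0.1 × 250 + 0.1 × 720 = 73.2 + 646 + 25 + 72 = 816.2
EV(C) = 0.14 × 640 + 0.86 × 710 = 89.6 + 610.6 = 700.2
Overall = 0.4 × 84 + 0.4 × 816.2 + 0.2 × 700.2 = 33.6 + 326.48 + 140.04 = 500.12

500.12 points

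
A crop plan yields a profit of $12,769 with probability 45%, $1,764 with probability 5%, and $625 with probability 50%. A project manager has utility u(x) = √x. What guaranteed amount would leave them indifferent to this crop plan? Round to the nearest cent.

E[u] = 0.45·√12769 + 0.05·√1764 + 0.5·√625 = 0.45·113 + 0.05·42 + 0.5·25 = 65.45
CE = (65.45)² = 4283.7025

$4,283.70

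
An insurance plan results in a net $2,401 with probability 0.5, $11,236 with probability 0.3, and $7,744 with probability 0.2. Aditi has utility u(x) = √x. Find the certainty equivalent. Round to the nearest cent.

$5,461.21

E[u] = 0.5·√2401 + 0.3·√11236 + 0.2·√7744 = 0.5·49 + 0.3·106 + 0.2·88 = 73.9
CE = (73.9)² = 5461.21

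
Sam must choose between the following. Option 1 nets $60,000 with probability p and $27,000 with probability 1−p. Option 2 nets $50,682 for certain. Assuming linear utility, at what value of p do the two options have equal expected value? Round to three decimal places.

p·60000 + (1−p)·27000 = 50682
33000p + 27000 = 50682
p = (50682 − 27000) / 33000

p = 0.718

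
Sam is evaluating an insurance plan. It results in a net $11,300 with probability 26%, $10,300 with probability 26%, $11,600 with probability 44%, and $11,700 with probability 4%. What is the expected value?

EV = 0.26 × 11300 + 0.26 × 10300 + 0.44 × 11600 + 0.04 × 11700 = 2938 + 2678 + 5104 + 468 = 11188

$11,188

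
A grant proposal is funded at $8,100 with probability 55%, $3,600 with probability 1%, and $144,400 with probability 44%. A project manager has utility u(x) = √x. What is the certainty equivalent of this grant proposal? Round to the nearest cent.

$47,219.29

E[u] = 0.55·√8100 + 0.01·√3600 + 0.44·√144400 = 0.55·90 + 0.01·60 + 0.44·380 = 217.3
CE = (217.3)² = 47219.29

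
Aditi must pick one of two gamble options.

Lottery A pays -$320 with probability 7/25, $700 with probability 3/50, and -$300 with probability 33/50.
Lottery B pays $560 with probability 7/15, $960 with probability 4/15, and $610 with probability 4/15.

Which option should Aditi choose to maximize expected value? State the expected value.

Lottery A = 7/25 × (-320) + 3/50 × 700 + 33/50 × (-300) = -89.6 + 42 − 198 = -245.6
Lottery B = 7/15 × 560 + 4/15 × 960 + 4/15 × 610 = 261.3333 + 256 + 162.6667 = 680

Lottery B ($680)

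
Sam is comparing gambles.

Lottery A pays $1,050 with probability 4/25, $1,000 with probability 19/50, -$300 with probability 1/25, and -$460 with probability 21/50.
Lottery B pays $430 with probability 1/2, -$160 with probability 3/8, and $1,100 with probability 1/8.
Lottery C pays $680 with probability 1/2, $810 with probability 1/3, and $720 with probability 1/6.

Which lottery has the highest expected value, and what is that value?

Lottery C ($730)

Lottery A = 4/25 × 1050 + 19/50 × 1000 + 1/25 × (-300) + 21/50 × (-460) = 168 + 380 − 12 − 193.2 = 342.8
Lottery B = 1/2 × 430 + 3/8 × (-160) + 1/8 × 1100 = 215 − 60 + 137.5 = 292.5
Lottery C = 1/2 × 680 + 1/3 × 810 + 1/6 × 720 = 340 + 270 + 120 = 730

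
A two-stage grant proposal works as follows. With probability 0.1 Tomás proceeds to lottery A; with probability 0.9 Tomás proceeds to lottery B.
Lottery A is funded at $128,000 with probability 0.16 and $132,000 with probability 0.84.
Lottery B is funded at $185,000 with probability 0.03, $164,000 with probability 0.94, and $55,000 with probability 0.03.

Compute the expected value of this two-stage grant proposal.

EV(A) = 0.16 × 128000 + 0.84 × 132000 = 20480 + 110880 = 131360
EV(B) = 0.03 × 185000 + 0.94 × 164000 + 0.03 × 55000 = 5550 + 154160 + 1650 = 161360
Overall = 0.1 × 131360 + 0.9 × 161360 = 13136 + 145224 = 158360

$158,360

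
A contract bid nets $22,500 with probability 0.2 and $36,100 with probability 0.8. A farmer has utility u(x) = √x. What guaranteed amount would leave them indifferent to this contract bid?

E[u] = 0.2·√22500 + 0.8·√36100 = 0.2·150 + 0.8·190 = 182
CE = (182)² = 33124

$33,124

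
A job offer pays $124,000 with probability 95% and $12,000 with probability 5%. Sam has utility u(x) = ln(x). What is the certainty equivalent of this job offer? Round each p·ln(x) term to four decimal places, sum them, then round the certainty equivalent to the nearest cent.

$110,326.56

E[u] = 0.95·ln(124000) + 0.05·ln(12000) = 11.1416 + 0.4696 = 11.6112
CE = e^11.6112 ≈ 110326.56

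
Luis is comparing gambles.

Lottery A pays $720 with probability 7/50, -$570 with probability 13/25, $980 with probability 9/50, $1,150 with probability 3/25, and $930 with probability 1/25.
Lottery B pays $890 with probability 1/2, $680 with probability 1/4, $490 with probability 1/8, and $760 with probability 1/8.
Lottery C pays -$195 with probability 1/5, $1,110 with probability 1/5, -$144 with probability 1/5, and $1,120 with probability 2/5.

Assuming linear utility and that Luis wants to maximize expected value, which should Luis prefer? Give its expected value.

Lottery B ($771.25)

Lottery A = 7/50 × 720 + 13/25 × (-570) + 9/50 × 980 + 3/25 × 1150 + 1/25 × 930 = 100.8 − 296.4 + 176.4 + 138 + 37.2 = 156
Lottery B = 1/2 × 890 + 1/4 × 680 + 1/8 × 490 + 1/8 × 760 = 445 + 170 + 61.25 + 95 = 771.25
Lottery C = 1/5 × (-195) + 1/5 × 1110 + 1/5 × (-144) + 2/5 × 1120 = -39 + 222 − 28.8 + 448 = 602.2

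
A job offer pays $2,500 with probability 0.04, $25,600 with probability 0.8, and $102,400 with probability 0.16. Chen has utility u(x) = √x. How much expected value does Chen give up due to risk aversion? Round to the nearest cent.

E[u] = 0.04·√2500 + 0.8·√25600 + 0.16·√102400 = 0.04·50 + 0.8·160 + 0.16·320 = 181.2
CE = (181.2)² = 32833.44
Risk premium = EV − CE = 36964 − 32833.44 = 4130.56

$4,130.56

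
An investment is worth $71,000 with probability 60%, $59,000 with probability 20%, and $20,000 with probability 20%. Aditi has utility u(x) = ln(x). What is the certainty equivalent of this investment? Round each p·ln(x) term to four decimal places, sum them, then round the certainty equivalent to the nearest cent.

$53,108.91

E[u] = 0.6·ln(71000) + 0.2·ln(59000) + 0.2·ln(20000) = 6.7023 + 2.1971 + 1.9807 = 10.8801
CE = e^10.8801 ≈ 53108.91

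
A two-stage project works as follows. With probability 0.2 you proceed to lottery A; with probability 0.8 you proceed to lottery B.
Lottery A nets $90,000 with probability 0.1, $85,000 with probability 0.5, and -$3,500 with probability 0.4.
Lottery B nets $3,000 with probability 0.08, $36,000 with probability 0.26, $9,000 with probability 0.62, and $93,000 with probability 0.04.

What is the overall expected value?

EV(A) = 0.1 × 90000 + 0.5 × 85000 + 0.4 × (-3500) = 9000 + 42500 − 1400 = 50100
EV(B) = 0.08 × 3000 + 0.26 × 36000 + 0.62 × 9000 + 0.04 × 93000 = 240 + 9360 + 5580 + 3720 = 18900
Overall = 0.2 × 50100 + 0.8 × 18900 = 10020 + 15120 = 25140

$25,140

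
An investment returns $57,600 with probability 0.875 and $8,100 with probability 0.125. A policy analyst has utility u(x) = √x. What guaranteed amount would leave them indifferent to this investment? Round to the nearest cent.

E[u] = 0.875·√57600 + 0.125·√8100 = 0.875·240 + 0.125·90 = 221.25
CE = (221.25)² = 48951.5625

$48,951.56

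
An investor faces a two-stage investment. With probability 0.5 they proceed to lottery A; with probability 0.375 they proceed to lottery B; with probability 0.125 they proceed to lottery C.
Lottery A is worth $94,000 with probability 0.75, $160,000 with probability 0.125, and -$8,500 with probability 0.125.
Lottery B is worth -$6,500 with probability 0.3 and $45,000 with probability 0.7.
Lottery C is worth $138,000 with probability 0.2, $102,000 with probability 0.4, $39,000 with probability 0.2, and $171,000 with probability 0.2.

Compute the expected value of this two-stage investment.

$69,600

EV(A) = 0.75 × 94000 + 0.125 × 160000 + 0.125 × (-8500) = 70500 + 20000 − 1062.5 = 89437.5
EV(B) = 0.3 × (-6500) + 0.7 × 45000 = -1950 + 31500 = 29550
EV(C) = 0.2 × 138000 + 0.4 × 102000 + 0.2 × 39000 + 0.2 × 171000 = 27600 + 40800 + 7800 + 34200 = 110400
Overall = 0.5 × 89437.5 + 0.375 × 29550 + 0.125 × 110400 = 44718.75 + 11081.25 + 13800 = 69600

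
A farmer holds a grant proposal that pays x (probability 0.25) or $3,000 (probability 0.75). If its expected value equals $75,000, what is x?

x = $291,000

0.25·x + 0.75·3000 = 75000
0.25·x = 75000 − 2250 = 72750
x = 72750 / 0.25 = 291000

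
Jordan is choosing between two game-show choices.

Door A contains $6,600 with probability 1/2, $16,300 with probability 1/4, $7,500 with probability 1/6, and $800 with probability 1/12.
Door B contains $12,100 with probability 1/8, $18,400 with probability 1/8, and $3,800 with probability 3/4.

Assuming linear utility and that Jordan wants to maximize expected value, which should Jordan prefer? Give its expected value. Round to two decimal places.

Door A ($8,691.67)

Door A = 1/2 × 6600 + 1/4 × 16300 + 1/6 × 7500 + 1/12 × 800 = 3300 + 4075 + 1250 + 66.6667 = 8691.6667
Door B = 1/8 × 12100 + 1/8 × 18400 + 3/4 × 3800 = 1512.5 + 2300 + 2850 = 6662.5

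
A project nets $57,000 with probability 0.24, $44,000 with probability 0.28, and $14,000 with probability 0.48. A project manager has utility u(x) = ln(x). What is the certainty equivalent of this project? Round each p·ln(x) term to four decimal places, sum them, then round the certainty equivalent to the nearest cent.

E[u] = 0.24·ln(57000) + 0.28·ln(44000) + 0.48·ln(14000) = 2.6282 + 2.9937 + 4.5825 = 10.2044
CE = e^10.2044 ≈ 27021.82

$27,021.82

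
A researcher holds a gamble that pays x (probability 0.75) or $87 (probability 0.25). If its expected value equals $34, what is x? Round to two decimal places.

x = $16.33

0.75·x + 0.25·87 = 34
0.75·x = 34 − 21.75 = 12.25
x = 12.25 / 0.75 = 16.3333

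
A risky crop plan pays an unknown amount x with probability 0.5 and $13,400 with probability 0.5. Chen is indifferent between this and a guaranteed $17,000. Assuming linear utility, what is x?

0.5·x + 0.5·13400 = 17000
0.5·x = 17000 − 6700 = 10300
x = 10300 / 0.5 = 20600

x = $20,600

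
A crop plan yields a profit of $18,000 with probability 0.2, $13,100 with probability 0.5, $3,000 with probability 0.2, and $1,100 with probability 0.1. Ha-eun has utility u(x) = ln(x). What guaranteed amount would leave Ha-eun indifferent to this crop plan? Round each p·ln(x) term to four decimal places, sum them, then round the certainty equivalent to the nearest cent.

E[u] = 0.2·ln(18000) + 0.5·ln(13100) + 0.2·ln(3000) + 0.1·ln(1100) = 1.9596 + 4.7402 + 1.6013 + 0.7003 = 9.0014
CE = e^9.0014 ≈ 8114.44

$8,114.44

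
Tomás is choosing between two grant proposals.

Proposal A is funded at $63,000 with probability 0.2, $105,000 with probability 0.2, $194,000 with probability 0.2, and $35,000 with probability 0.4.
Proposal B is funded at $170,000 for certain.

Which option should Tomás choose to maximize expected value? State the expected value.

Proposal B ($170,000)

Proposal A = 0.2 × 63000 + 0.2 × 105000 + 0.2 × 194000 + 0.4 × 35000 = 12600 + 21000 + 38800 + 14000 = 86400
Proposal B: 170000 (certain)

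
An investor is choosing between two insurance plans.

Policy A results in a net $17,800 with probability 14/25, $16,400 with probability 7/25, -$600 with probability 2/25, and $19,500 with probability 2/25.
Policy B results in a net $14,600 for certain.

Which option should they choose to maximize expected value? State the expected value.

Policy A = 14/25 × 17800 + 7/25 × 16400 + 2/25 × (-600) + 2/25 × 19500 = 9968 + 4592 − 48 + 1560 = 16072
Policy B: 14600 (certain)

Policy A ($16,072)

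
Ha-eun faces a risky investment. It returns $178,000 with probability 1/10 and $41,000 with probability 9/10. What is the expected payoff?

EV = 1/10 × 178000 + 9/10 × 41000 = 17800 + 36900 = 54700

$54,700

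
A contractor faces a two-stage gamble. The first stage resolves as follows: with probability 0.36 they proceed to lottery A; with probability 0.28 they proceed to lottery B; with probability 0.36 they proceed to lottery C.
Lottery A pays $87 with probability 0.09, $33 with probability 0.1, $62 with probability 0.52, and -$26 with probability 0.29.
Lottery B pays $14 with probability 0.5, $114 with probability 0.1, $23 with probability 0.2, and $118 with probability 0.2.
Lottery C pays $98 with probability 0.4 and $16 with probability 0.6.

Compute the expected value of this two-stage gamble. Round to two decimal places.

$43.51

EV(A) = 0.09 × 87 + 0.1 × 33 + 0.52 × 62 + 0.29 × (-26) = 7.83 + 3.3 + 32.24 − 7.54 = 35.83
EV(B) = 0.5 × 14 + 0.1 × 114 + 0.2 × 23 + 0.2 × 118 = 7 + 11.4 + 4.6 + 23.6 = 46.6
EV(C) = 0.4 × 98 + 0.6 × 16 = 39.2 + 9.6 = 48.8
Overall = 0.36 × 35.83 + 0.28 × 46.6 + 0.36 × 48.8 = 12.8988 + 13.048 + 17.568 = 43.5148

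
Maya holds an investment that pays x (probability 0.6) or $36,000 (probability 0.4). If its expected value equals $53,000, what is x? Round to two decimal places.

x = $64,333.33

0.6·x + 0.4·36000 = 53000
0.6·x = 53000 − 14400 = 38600
x = 38600 / 0.6 = 64333.3333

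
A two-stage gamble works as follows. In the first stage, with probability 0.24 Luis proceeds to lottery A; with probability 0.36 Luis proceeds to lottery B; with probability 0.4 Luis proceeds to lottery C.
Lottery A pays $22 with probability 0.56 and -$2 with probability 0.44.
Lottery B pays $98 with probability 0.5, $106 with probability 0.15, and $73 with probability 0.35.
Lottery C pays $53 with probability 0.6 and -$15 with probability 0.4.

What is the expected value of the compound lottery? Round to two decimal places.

$45.63

EV(A) = 0.56 × 22 + 0.44 × (-2) = 12.32 − 0.88 = 11.44
EV(B) = 0.5 × 98 + 0.15 × 106 + 0.35 × 73 = 49 + 15.9 + 25.55 = 90.45
EV(C) = 0.6 × 53 + 0.4 × (-15) = 31.8 − 6 = 25.8
Overall = 0.24 × 11.44 + 0.36 × 90.45 + 0.4 × 25.8 = 2.7456 + 32.562 + 10.32 = 45.6276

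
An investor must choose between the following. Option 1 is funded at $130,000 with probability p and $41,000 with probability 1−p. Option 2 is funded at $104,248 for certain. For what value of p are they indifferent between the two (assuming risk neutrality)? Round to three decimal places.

p = 0.711

p·130000 + (1−p)·41000 = 104248
89000p + 41000 = 104248
p = (104248 − 41000) / 89000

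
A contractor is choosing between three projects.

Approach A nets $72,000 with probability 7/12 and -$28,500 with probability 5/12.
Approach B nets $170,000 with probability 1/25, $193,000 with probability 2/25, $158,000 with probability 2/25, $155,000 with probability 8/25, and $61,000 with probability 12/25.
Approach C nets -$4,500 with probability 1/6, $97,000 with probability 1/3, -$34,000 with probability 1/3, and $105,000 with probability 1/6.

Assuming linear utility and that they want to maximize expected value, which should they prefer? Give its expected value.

Approach A = 7/12 × 72000 + 5/12 × (-28500) = 42000 − 11875 = 30125
Approach B = 1/25 × 170000 + 2/25 × 193000 + 2/25 × 158000 + 8/25 × 155000 + 12/25 × 61000 = 6800 + 15440 + 12640 + 49600 + 29280 = 113760
Approach C = 1/6 × (-4500) + 1/3 × 97000 + 1/3 × (-34000) + 1/6 × 105000 = -750 + 32333.3333 − 11333.3333 + 17500 = 37750

Approach B ($113,760)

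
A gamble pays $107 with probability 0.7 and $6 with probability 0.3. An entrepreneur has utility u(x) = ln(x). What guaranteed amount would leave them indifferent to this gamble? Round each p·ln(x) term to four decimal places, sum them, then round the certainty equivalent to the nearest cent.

E[u] = 0.7·ln(107) + 0.3·ln(6) = 3.2710 + 0.5375 = 3.8085
CE = e^3.8085 ≈ 45.08

$45.08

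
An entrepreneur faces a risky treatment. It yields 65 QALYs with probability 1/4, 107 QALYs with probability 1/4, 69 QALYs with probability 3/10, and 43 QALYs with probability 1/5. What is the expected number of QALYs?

EV = 1/4 × 65 + 1/4 × 107 + 3/10 × 69 + 1/5 × 43 = 16.25 + 26.75 + 20.7 + 8.6 = 72.3

72.3 QALYs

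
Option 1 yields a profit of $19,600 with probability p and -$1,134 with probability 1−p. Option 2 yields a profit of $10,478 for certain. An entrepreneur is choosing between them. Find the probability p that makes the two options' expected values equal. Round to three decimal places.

p·19600 + (1−p)·(-1134) = 10478
20734p − 1134 = 10478
p = (10478 + 1134) / 20734

p = 0.560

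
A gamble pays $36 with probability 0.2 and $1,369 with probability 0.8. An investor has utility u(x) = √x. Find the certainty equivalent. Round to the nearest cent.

E[u] = 0.2·√36 + 0.8·√1369 = 0.2·6 + 0.8·37 = 30.8
CE = (30.8)² = 948.64

$948.64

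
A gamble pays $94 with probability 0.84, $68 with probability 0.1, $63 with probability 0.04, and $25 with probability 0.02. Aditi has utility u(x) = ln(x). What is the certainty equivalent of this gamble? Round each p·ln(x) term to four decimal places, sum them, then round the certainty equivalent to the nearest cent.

$87.23

E[u] = 0.84·ln(94) + 0.1·ln(68) + 0.04·ln(63) + 0.02·ln(25) = 3.8164 + 0.4220 + 0.1657 + 0.0644 = 4.4685
CE = e^4.4685 ≈ 87.23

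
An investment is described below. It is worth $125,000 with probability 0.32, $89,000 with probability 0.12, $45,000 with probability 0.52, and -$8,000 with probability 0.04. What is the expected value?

EV = 0.32 × 125000 + 0.12 × 89000 + 0.52 × 45000 + 0.04 × (-8000) = 40000 + 10680 + 23400 − 320 = 73760

$73,760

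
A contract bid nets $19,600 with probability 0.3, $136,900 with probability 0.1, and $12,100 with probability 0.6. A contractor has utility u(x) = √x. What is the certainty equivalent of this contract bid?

E[u] = 0.3·√19600 + 0.1·√136900 + 0.6·√12100 = 0.3·140 + 0.1·370 + 0.6·110 = 145
CE = (145)² = 21025

$21,025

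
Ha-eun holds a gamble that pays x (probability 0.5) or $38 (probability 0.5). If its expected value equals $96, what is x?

0.5·x + 0.5·38 = 96
0.5·x = 96 − 19 = 77
x = 77 / 0.5 = 154

x = $154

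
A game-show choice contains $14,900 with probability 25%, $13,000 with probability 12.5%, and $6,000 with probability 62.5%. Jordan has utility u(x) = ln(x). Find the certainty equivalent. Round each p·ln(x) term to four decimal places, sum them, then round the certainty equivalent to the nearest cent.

$8,296.59

E[u] = 0.25·ln(14900) + 0.125·ln(13000) + 0.625·ln(6000) = 2.4023 + 1.1841 + 5.4372 = 9.0236
CE = e^9.0236 ≈ 8296.59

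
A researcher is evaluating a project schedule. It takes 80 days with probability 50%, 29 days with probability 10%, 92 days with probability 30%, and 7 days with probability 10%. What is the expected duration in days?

71.2 days

EV = 0.5 × 80 + 0.1 × 29 + 0.3 × 92 + 0.1 × 7 = 40 + 2.9 + 27.6 + 0.7 = 71.2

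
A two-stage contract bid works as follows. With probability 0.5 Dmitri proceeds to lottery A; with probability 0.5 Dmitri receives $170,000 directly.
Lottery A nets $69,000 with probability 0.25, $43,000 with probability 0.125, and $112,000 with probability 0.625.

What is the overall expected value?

EV(A) = 0.25 × 69000 + 0.125 × 43000 + 0.625 × 112000 = 17250 + 5375 + 70000 = 92625
Branch B: 170000 (certain)
Overall = 0.5 × 92625 + 0.5 × 170000 = 46312.5 + 85000 = 131312.5

$131,312.50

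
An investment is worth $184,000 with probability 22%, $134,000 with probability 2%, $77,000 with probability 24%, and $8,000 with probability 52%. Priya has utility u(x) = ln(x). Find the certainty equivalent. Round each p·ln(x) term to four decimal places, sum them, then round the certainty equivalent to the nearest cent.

E[u] = 0.22·ln(184000) + 0.02·ln(134000) + 0.24·ln(77000) + 0.52·ln(8000) = 2.6670 + 0.2361 + 2.7004 + 4.6733 = 10.2768
CE = e^10.2768 ≈ 29050.76

$29,050.76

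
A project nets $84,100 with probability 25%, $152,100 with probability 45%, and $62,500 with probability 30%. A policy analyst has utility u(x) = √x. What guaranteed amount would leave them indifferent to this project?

E[u] = 0.25·√84100 + 0.45·√152100 + 0.3·√62500 = 0.25·290 + 0.45·390 + 0.3·250 = 323
CE = (323)² = 104329

$104,329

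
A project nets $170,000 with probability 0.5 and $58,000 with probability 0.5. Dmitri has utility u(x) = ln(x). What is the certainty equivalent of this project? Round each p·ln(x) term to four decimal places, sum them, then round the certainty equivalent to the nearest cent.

$99,299.92

E[u] = 0.5·ln(170000) + 0.5·ln(58000) = 6.0218 + 5.4841 = 11.5059
CE = e^11.5059 ≈ 99299.92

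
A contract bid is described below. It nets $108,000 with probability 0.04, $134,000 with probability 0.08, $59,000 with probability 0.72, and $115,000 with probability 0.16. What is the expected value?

EV = 0.04 × 108000 + 0.08 × 134000 + 0.72 × 59000 + 0.16 × 115000 = 4320 + 10720 + 42480 + 18400 = 75920

$75,920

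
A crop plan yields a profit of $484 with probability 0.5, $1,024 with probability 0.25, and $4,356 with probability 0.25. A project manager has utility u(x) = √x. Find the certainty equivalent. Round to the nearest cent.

E[u] = 0.5·√484 + 0.25·√1024 + 0.25·√4356 = 0.5·22 + 0.25·32 + 0.25·66 = 35.5
CE = (35.5)² = 1260.25

$1,260.25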